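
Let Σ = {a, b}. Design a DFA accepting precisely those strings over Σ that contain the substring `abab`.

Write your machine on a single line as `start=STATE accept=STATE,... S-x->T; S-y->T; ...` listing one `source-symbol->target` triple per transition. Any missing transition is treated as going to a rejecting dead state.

Track how much of `abab` has been matched so far: state s0 is no progress, s4 is the absorbing accept state reached once `abab` has occurred. Intermediate states record partial matches; on a mismatch, fall back to the longest reusable overlap.
A 5-state machine:
        a   b  
>  s0   s1  s0 
   s1   s1  s2 
   s2   s3  s0 
   s3   s1  s4 
 * s4   s4  s4 
(> = start, * = accepting)

start=s0; accept=s4; s0-a->s1; s0-b->s0; s1-a->s1; s1-b->s2; s2-a->s3; s2-b->s0; s3-a->s1; s3-b->s4; s4-a->s4; s4-b->s4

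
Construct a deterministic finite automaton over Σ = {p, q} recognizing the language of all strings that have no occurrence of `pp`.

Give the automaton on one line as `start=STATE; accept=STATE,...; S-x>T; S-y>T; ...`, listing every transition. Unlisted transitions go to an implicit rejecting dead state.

This is the complement of 'contains `pp`'. Use the same substring-matching states — s0 through s2 holding how much of `pp` has just been matched — but flip the accepting set: everything except the trap s2 accepts.
        p   q  
>* s0   s1  s0 
 * s1   s2  s0 
   s2   s2  s2 
(> = start, * = accepting)

start=s0; accept=s0,s1; s0-p>s1; s0-q>s0; s1-p>s2; s1-q>s0; s2-p>s2; s2-q>s2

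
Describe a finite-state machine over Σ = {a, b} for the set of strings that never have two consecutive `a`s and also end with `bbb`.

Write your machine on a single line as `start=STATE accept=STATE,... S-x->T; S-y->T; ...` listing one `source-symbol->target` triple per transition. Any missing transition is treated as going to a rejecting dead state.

Build one automaton per condition and run them in lockstep. One (3 states) tracks partial matches of the forbidden pattern `aa`; the other (4 states) tracks how much of the suffix `bbb` has currently been matched. Each combined state is a pair, one component from each; accept when both components accept. Minimizing collapses redundant product states.
        a   b  
>  S0   S1  S2 
   S1   S3  S2 
   S2   S1  S4 
   S3   S3  S3 
   S4   S1  S5 
 * S5   S1  S5 
(> = start, * = accepting)

start=S0; accept=S5; S0-a->S1; S0-b->S2; S1-a->S3; S1-b->S2; S2-a->S1; S2-b->S4; S3-a->S3; S3-b->S3; S4-a->S1; S4-b->S5; S5-a->S1; S5-b->S5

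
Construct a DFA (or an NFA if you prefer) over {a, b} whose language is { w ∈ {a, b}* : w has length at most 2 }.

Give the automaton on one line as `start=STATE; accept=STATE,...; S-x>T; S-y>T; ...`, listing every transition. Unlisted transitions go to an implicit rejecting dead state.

Count input length up to 3: every symbol moves from q0 toward q3, which means 'more than 2' and absorbs. Accept from {q0, q1, q2}.
A 4-state machine:
        a   b  
>* q0   q1  q1 
 * q1   q2  q2 
 * q2   q3  q3 
   q3   q3  q3 
(> = start, * = accepting)

start=q0; accept=q0,q1,q2; q0-a>q1; q0-b>q1; q1-a>q2; q1-b>q2; q2-a>q3; q2-b>q3; q3-a>q3; q3-b>q3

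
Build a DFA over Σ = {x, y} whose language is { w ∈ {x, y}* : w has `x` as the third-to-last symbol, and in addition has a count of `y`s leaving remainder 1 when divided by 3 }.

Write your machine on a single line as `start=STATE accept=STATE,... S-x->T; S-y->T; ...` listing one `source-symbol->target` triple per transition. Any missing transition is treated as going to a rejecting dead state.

start=q0; accept=q7,q8,q11,q13; q0-x->q1; q0-y->q2; q1-x->q3; q1-y->q4; q2-x->q5; q2-y->q6; q3-x->q3; q3-y->q7; q4-x->q8; q4-y->q6; q5-x->q9; q5-y->q6; q6-x->q10; q6-y->q0; q7-x->q8; q7-y->q6; q8-x->q9; q8-y->q6; q9-x->q11; q9-y->q6; q10-x->q10; q10-y->q12; q11-x->q11; q11-y->q6; q12-x->q1; q12-y->q13; q13-x->q5; q13-y->q6

Run two small machines in parallel and take their product. The first has 15 states tracking the last 3 symbols read; the second has 3 states tracking the count of `y`s modulo 3. A product state is a pair (one from each), accepting exactly when both do. Minimizing collapses redundant product states.
A 14-state machine:
          x    y  
>  q0     q1   q2 
   q1     q3   q4 
   q2     q5   q6 
   q3     q3   q7 
   q4     q8   q6 
   q5     q9   q6 
   q6    q10   q0 
 * q7     q8   q6 
 * q8     q9   q6 
   q9    q11   q6 
   q10   q10  q12 
 * q11   q11   q6 
   q12    q1  q13 
 * q13    q5   q6 
(> = start, * = accepting)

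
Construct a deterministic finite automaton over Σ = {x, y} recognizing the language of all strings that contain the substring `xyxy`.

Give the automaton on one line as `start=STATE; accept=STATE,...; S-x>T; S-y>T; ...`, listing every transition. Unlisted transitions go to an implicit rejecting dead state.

Track how much of `xyxy` has been matched so far: state A is no progress, E is the absorbing accept state reached once `xyxy` has occurred. Intermediate states record partial matches; on a mismatch, fall back to the longest reusable overlap.
5 states suffice.
       x  y 
>  A   B  A 
   B   B  C 
   C   D  A 
   D   B  E 
 * E   E  E 
(> = start, * = accepting)

start=A; accept=E; A-x>B; A-y>A; B-x>B; B-y>C; C-x>D; C-y>A; D-x>B; D-y>E; E-x>E; E-y>E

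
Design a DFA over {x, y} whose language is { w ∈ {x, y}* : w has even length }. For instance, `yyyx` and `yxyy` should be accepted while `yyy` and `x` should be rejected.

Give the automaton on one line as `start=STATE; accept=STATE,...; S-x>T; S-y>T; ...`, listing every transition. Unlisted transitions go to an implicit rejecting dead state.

Only the length mod 2 matters, so use a 2-cycle: from any state, every input symbol moves to the next state, wrapping q1 back to q0. Mark q0 accepting.
2 states suffice.
        x   y  
>* q0   q1  q1 
   q1   q0  q0 
(> = start, * = accepting)

start=q0; accept=q0; q0-x>q1; q0-y>q1; q1-x>q0; q1-y>q0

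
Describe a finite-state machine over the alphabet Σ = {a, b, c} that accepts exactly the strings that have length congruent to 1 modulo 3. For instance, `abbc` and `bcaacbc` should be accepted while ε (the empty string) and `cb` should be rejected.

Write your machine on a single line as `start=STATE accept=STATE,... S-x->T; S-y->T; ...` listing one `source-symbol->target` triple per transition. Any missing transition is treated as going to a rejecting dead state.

start=S0; accept=S1; S0-a->S1; S0-b->S1; S0-c->S1; S1-a->S2; S1-b->S2; S1-c->S2; S2-a->S0; S2-b->S0; S2-c->S0

Only the length mod 3 matters, so use a 3-cycle: from any state, every input symbol moves to the next state, wrapping S2 back to S0. Mark S1 accepting.
With 3 states:
        a   b   c  
>  S0   S1  S1  S1 
 * S1   S2  S2  S2 
   S2   S0  S0  S0 
(> = start, * = accepting)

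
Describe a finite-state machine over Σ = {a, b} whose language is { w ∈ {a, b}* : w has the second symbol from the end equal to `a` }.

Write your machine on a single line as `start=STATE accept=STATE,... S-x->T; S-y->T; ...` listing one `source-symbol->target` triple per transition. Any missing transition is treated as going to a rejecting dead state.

A DFA must remember the last 2 symbols (since which symbol is second-to-last isn't known until the input ends). Use one state per possible window of the last ≤2 symbols; accept from those whose window starts with `a`.
7 states suffice.
        a   b  
>  q0   q1  q2 
   q1   q3  q4 
   q2   q5  q6 
 * q3   q3  q4 
 * q4   q5  q6 
   q5   q3  q4 
   q6   q5  q6 
(> = start, * = accepting)

start=q0; accept=q3,q4; q0-a->q1; q0-b->q2; q1-a->q3; q1-b->q4; q2-a->q5; q2-b->q6; q3-a->q3; q3-b->q4; q4-a->q5; q4-b->q6; q5-a->q3; q5-b->q4; q6-a->q5; q6-b->q6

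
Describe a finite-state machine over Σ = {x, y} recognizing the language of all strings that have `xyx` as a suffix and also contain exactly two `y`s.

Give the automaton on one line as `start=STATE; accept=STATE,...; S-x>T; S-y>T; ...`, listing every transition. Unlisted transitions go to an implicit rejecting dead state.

start=q0; accept=q5; q0-x>q0; q0-y>q1; q1-x>q2; q1-y>q3; q2-x>q2; q2-y>q4; q3-x>q3; q3-y>q3; q4-x>q5; q4-y>q3; q5-x>q3; q5-y>q3

Handle the two conditions separately and then intersect. One (4 states) tracks how much of the suffix `xyx` has currently been matched; the other (4 states) tracks the count of `y`s, saturating at 3. Each combined state is a pair, one component from each; accept when both components accept. After merging equivalent states the machine shrinks.
6 states suffice.
        x   y  
>  q0   q0  q1 
   q1   q2  q3 
   q2   q2  q4 
   q3   q3  q3 
   q4   q5  q3 
 * q5   q3  q3 
(> = start, * = accepting)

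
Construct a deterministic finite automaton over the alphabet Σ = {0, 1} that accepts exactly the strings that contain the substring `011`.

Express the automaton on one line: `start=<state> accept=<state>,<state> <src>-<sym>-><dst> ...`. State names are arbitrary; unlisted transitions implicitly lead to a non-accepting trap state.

start=q0 accept=q3 q0-0->q1 q0-1->q0 q1-0->q1 q1-1->q2 q2-0->q1 q2-1->q3 q3-0->q3 q3-1->q3

States q0..q2 record the length of the longest prefix of `011` that matches the current input suffix. Reaching q3 means `011` has been seen, and we stay there forever. Accept from q3.
A 4-state machine:
        0   1  
>  q0   q1  q0 
   q1   q1  q2 
   q2   q1  q3 
 * q3   q3  q3 
(> = start, * = accepting)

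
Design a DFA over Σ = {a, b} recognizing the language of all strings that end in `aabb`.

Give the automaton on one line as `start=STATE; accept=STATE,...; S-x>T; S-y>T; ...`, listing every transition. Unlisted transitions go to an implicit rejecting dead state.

start=q0; accept=q4; q0-a>q1; q0-b>q0; q1-a>q2; q1-b>q0; q2-a>q2; q2-b>q3; q3-a>q1; q3-b>q4; q4-a>q1; q4-b>q0

Remember how much of `aabb` the current input suffix matches. State q0 means no match yet; q1 means the last symbol is `a`; q2 means the last 2 symbols are `aa`; q3 means the last 3 symbols are `aab`; q4 means the last 4 symbols are `aabb`. Only q4 accepts. On a mismatch, fall back to the longest proper suffix that is still a prefix of `aabb`.
With 5 states:
        a   b  
>  q0   q1  q0 
   q1   q2  q0 
   q2   q2  q3 
   q3   q1  q4 
 * q4   q1  q0 
(> = start, * = accepting)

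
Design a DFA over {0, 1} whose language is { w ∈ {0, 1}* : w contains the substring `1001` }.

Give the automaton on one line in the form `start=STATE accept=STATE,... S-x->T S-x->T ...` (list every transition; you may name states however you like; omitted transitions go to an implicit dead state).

start=s0 accept=s4 s0-0->s0 s0-1->s1 s1-0->s2 s1-1->s1 s2-0->s3 s2-1->s1 s3-0->s0 s3-1->s4 s4-0->s4 s4-1->s4

States s0..s3 record the length of the longest prefix of `1001` that matches the current input suffix. Reaching s4 means `1001` has been seen, and we stay there forever. Accept from s4.
5 states suffice.
        0   1  
>  s0   s0  s1 
   s1   s2  s1 
   s2   s3  s1 
   s3   s0  s4 
 * s4   s4  s4 
(> = start, * = accepting)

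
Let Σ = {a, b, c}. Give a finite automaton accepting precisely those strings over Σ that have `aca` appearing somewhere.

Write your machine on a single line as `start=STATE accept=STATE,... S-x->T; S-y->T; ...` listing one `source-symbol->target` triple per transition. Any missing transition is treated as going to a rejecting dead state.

States q0..q2 record the length of the longest prefix of `aca` that matches the current input suffix. Reaching q3 means `aca` has been seen, and we stay there forever. Accept from q3.
4 states suffice.
        a   b   c  
>  q0   q1  q0  q0 
   q1   q1  q0  q2 
   q2   q3  q0  q0 
 * q3   q3  q3  q3 
(> = start, * = accepting)

start=q0; accept=q3; q0-a->q1; q0-b->q0; q0-c->q0; q1-a->q1; q1-b->q0; q1-c->q2; q2-a->q3; q2-b->q0; q2-c->q0; q3-a->q3; q3-b->q3; q3-c->q3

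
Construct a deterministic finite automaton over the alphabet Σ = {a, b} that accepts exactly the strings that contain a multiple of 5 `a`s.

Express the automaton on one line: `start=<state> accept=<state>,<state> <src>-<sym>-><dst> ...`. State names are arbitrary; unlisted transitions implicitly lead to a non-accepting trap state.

start=q0 accept=q0 q0-a->q1 q0-b->q0 q1-a->q2 q1-b->q1 q2-a->q3 q2-b->q2 q3-a->q4 q3-b->q3 q4-a->q0 q4-b->q4

The only thing that matters is how many `a`s have appeared, reduced mod 5. Use one state per residue: q0 for 0, …, q4 for 4. Reading `a` moves to the next residue; anything else stays put. q0 is accepting.
        a   b  
>* q0   q1  q0 
   q1   q2  q1 
   q2   q3  q2 
   q3   q4  q3 
   q4   q0  q4 
(> = start, * = accepting)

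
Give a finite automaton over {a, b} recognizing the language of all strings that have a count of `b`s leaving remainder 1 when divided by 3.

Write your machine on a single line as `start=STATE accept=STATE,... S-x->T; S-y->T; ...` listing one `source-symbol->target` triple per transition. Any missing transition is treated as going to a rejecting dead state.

The only thing that matters is how many `b`s have appeared, reduced mod 3. Use one state per residue: q0 for 0, …, q2 for 2. Reading `b` moves to the next residue; anything else stays put. q1 is accepting.
        a   b  
>  q0   q0  q1 
 * q1   q1  q2 
   q2   q2  q0 
(> = start, * = accepting)

start=q0; accept=q1; q0-a->q0; q0-b->q1; q1-a->q1; q1-b->q2; q2-a->q2; q2-b->q0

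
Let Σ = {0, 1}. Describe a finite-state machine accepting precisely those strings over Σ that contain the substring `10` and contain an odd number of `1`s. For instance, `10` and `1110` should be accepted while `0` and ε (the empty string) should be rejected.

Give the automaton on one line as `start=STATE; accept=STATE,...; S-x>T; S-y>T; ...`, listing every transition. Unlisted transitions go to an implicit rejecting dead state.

Run two small machines in parallel and take their product. One (3 states) tracks whether and how much of `10` has been seen; the other (2 states) tracks the count of `1`s modulo 2. Each combined state is a pair, one component from each; accept when both components accept.
5 states suffice.
        0   1  
>  q0   q0  q1 
   q1   q2  q3 
 * q2   q2  q4 
   q3   q4  q1 
   q4   q4  q2 
(> = start, * = accepting)

start=q0; accept=q2; q0-0>q0; q0-1>q1; q1-0>q2; q1-1>q3; q2-0>q2; q2-1>q4; q3-0>q4; q3-1>q1; q4-0>q4; q4-1>q2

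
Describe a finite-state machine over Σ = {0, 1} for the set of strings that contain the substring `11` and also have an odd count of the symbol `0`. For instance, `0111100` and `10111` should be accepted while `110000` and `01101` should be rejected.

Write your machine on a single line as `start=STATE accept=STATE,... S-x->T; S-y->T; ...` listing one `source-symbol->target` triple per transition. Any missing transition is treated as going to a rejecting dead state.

start=s0; accept=s5; s0-0->s1; s0-1->s2; s1-0->s0; s1-1->s3; s2-0->s1; s2-1->s4; s3-0->s0; s3-1->s5; s4-0->s5; s4-1->s4; s5-0->s4; s5-1->s5

Run two small machines in parallel and take their product. The first has 3 states tracking whether and how much of `11` has been seen; the second has 2 states tracking the count of `0`s modulo 2. A product state is a pair (one from each), accepting exactly when both do.
6 states suffice.
        0   1  
>  s0   s1  s2 
   s1   s0  s3 
   s2   s1  s4 
   s3   s0  s5 
   s4   s5  s4 
 * s5   s4  s5 
(> = start, * = accepting)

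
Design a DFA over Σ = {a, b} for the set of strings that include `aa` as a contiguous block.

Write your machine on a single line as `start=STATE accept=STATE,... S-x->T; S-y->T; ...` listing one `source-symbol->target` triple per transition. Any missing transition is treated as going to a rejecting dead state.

start=S0; accept=S2; S0-a->S1; S0-b->S0; S1-a->S2; S1-b->S0; S2-a->S2; S2-b->S2

States S0..S1 record the length of the longest prefix of `aa` that matches the current input suffix. Reaching S2 means `aa` has been seen, and we stay there forever. Accept from S2.
A 3-state machine:
        a   b  
>  S0   S1  S0 
   S1   S2  S0 
 * S2   S2  S2 
(> = start, * = accepting)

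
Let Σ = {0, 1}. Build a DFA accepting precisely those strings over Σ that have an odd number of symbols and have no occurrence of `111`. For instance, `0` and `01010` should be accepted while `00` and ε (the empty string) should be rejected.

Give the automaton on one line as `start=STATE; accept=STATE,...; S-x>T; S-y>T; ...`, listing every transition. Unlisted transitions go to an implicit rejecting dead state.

start=q0; accept=q1,q2,q5; q0-0>q1; q0-1>q2; q1-0>q0; q1-1>q3; q2-0>q0; q2-1>q4; q3-0>q1; q3-1>q5; q4-0>q1; q4-1>q6; q5-0>q0; q5-1>q7; q6-0>q7; q6-1>q7; q7-0>q6; q7-1>q6

Build one automaton per condition and run them in lockstep. One (2 states) tracks the input length modulo 2; the other (4 states) tracks partial matches of the forbidden pattern `111`. Each combined state is a pair, one component from each; accept when both components accept.
With 8 states:
        0   1  
>  q0   q1  q2 
 * q1   q0  q3 
 * q2   q0  q4 
   q3   q1  q5 
   q4   q1  q6 
 * q5   q0  q7 
   q6   q7  q7 
   q7   q6  q6 
(> = start, * = accepting)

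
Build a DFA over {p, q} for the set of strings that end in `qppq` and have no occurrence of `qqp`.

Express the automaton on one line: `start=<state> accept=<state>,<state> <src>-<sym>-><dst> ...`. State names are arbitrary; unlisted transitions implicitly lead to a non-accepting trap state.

start=S0 accept=S6 S0-p->S0 S0-q->S1 S1-p->S2 S1-q->S3 S2-p->S4 S2-q->S1 S3-p->S5 S3-q->S3 S4-p->S0 S4-q->S6 S5-p->S7 S5-q->S8 S6-p->S2 S6-q->S3 S7-p->S9 S7-q->S10 S8-p->S5 S8-q->S8 S9-p->S9 S9-q->S8 S10-p->S5 S10-q->S8

Build one automaton per condition and run them in lockstep. The first has 5 states tracking how much of the suffix `qppq` has currently been matched; the second has 4 states tracking partial matches of the forbidden pattern `qqp`. A product state is a pair (one from each), accepting exactly when both do.
          p    q  
>  S0     S0   S1 
   S1     S2   S3 
   S2     S4   S1 
   S3     S5   S3 
   S4     S0   S6 
   S5     S7   S8 
 * S6     S2   S3 
   S7     S9  S10 
   S8     S5   S8 
   S9     S9   S8 
   S10    S5   S8 
(> = start, * = accepting)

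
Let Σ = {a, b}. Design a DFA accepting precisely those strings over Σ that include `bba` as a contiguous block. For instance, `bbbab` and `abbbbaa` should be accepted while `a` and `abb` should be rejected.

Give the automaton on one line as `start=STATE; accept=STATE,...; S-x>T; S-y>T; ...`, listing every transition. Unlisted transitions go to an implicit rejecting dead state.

States S0..S2 record the length of the longest prefix of `bba` that matches the current input suffix. Reaching S3 means `bba` has been seen, and we stay there forever. Accept from S3.
        a   b  
>  S0   S0  S1 
   S1   S0  S2 
   S2   S3  S2 
 * S3   S3  S3 
(> = start, * = accepting)

start=S0; accept=S3; S0-a>S0; S0-b>S1; S1-a>S0; S1-b>S2; S2-a>S3; S2-b>S2; S3-a>S3; S3-b>S3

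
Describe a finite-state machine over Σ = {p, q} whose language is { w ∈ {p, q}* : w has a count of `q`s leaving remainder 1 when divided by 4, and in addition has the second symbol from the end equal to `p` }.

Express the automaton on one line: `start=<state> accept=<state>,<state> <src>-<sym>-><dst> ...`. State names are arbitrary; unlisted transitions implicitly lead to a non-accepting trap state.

Build one automaton per condition and run them in lockstep. The first has 4 states tracking the count of `q`s modulo 4; the second has 7 states tracking the last 2 symbols read. A product state is a pair (one from each), accepting exactly when both do. Minimizing collapses redundant product states.
8 states suffice.
        p   q  
>  s0   s1  s2 
   s1   s1  s3 
   s2   s4  s5 
 * s3   s4  s5 
   s4   s6  s5 
   s5   s5  s7 
 * s6   s6  s5 
   s7   s7  s0 
(> = start, * = accepting)

start=s0 accept=s3,s6 s0-p->s1 s0-q->s2 s1-p->s1 s1-q->s3 s2-p->s4 s2-q->s5 s3-p->s4 s3-q->s5 s4-p->s6 s4-q->s5 s5-p->s5 s5-q->s7 s6-p->s6 s6-q->s5 s7-p->s7 s7-q->s0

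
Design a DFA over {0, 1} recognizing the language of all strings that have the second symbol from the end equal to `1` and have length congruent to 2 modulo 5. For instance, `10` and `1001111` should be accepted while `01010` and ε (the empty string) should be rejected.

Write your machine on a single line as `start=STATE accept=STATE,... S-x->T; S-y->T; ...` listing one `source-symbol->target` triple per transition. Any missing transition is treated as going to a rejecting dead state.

Run two small machines in parallel and take their product. One (7 states) tracks the last 2 symbols read; the other (5 states) tracks the input length modulo 5. Each combined state is a pair, one component from each; accept when both components accept. Equivalent product states are then merged.
A 7-state machine:
       0  1 
>  A   B  C 
   B   D  D 
   C   E  E 
   D   F  F 
 * E   F  F 
   F   G  G 
   G   A  A 
(> = start, * = accepting)

start=A; accept=E; A-0->B; A-1->C; B-0->D; B-1->D; C-0->E; C-1->E; D-0->F; D-1->F; E-0->F; E-1->F; F-0->G; F-1->G; G-0->A; G-1->A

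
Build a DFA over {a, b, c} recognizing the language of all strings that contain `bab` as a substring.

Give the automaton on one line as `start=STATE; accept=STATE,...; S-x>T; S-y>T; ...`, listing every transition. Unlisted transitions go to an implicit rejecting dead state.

States S0..S2 record the length of the longest prefix of `bab` that matches the current input suffix. Reaching S3 means `bab` has been seen, and we stay there forever. Accept from S3.
        a   b   c  
>  S0   S0  S1  S0 
   S1   S2  S1  S0 
   S2   S0  S3  S0 
 * S3   S3  S3  S3 
(> = start, * = accepting)

start=S0; accept=S3; S0-a>S0; S0-b>S1; S0-c>S0; S1-a>S2; S1-b>S1; S1-c>S0; S2-a>S0; S2-b>S3; S2-c>S0; S3-a>S3; S3-b>S3; S3-c>S3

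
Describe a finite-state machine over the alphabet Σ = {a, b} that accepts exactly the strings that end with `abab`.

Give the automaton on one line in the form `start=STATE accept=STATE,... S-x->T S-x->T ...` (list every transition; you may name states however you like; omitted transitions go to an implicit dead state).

Remember how much of `abab` the current input suffix matches. State S0 means no match yet; S1 means the last symbol is `a`; S2 means the last 2 symbols are `ab`; S3 means the last 3 symbols are `aba`; S4 means the last 4 symbols are `abab`. Only S4 accepts. On a mismatch, fall back to the longest proper suffix that is still a prefix of `abab`.
A 5-state machine:
        a   b  
>  S0   S1  S0 
   S1   S1  S2 
   S2   S3  S0 
   S3   S1  S4 
 * S4   S3  S0 
(> = start, * = accepting)

start=S0 accept=S4 S0-a->S1 S0-b->S0 S1-a->S1 S1-b->S2 S2-a->S3 S2-b->S0 S3-a->S1 S3-b->S4 S4-a->S3 S4-b->S0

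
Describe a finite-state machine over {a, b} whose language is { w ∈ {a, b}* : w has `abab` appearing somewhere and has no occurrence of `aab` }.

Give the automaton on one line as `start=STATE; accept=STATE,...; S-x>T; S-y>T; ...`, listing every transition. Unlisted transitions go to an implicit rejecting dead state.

Handle the two conditions separately and then intersect. The first has 5 states tracking whether and how much of `abab` has been seen; the second has 4 states tracking partial matches of the forbidden pattern `aab`. A product state is a pair (one from each), accepting exactly when both do.
13 states suffice.
          a    b  
>  s0     s1   s0 
   s1     s2   s3 
   s2     s2   s4 
   s3     s5   s0 
   s4     s6   s7 
   s5     s2   s8 
   s6     s9  s10 
   s7     s9   s7 
 * s8    s11   s8 
   s9     s9   s4 
   s10   s10  s10 
 * s11   s12   s8 
 * s12   s12  s10 
(> = start, * = accepting)

start=s0; accept=s8,s11,s12; s0-a>s1; s0-b>s0; s1-a>s2; s1-b>s3; s2-a>s2; s2-b>s4; s3-a>s5; s3-b>s0; s4-a>s6; s4-b>s7; s5-a>s2; s5-b>s8; s6-a>s9; s6-b>s10; s7-a>s9; s7-b>s7; s8-a>s11; s8-b>s8; s9-a>s9; s9-b>s4; s10-a>s10; s10-b>s10; s11-a>s12; s11-b>s8; s12-a>s12; s12-b>s10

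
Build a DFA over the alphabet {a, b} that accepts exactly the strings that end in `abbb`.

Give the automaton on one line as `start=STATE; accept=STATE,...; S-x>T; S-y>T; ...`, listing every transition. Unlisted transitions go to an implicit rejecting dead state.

start=q0; accept=q4; q0-a>q1; q0-b>q0; q1-a>q1; q1-b>q2; q2-a>q1; q2-b>q3; q3-a>q1; q3-b>q4; q4-a>q1; q4-b>q0

Let each state record the length of the longest suffix of the input read so far that is also a prefix of `abbb`. q1 means the last symbol is `a`; q2 means the last 2 symbols are `ab`; q3 means the last 3 symbols are `abb`; q4 means the last 4 symbols are `abbb`. Accept only at q4, where the string currently ends in `abbb`.
A 5-state machine:
        a   b  
>  q0   q1  q0 
   q1   q1  q2 
   q2   q1  q3 
   q3   q1  q4 
 * q4   q1  q0 
(> = start, * = accepting)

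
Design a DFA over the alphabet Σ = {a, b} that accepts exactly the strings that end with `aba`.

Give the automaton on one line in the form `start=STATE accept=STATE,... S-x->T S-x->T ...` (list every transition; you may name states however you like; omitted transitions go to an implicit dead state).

start=q0 accept=q3 q0-a->q1 q0-b->q0 q1-a->q1 q1-b->q2 q2-a->q3 q2-b->q0 q3-a->q1 q3-b->q2

Let each state record the length of the longest suffix of the input read so far that is also a prefix of `aba`. q1 means the last symbol is `a`; q2 means the last 2 symbols are `ab`; q3 means the last 3 symbols are `aba`. Accept only at q3, where the string currently ends in `aba`.
With 4 states:
        a   b  
>  q0   q1  q0 
   q1   q1  q2 
   q2   q3  q0 
 * q3   q1  q2 
(> = start, * = accepting)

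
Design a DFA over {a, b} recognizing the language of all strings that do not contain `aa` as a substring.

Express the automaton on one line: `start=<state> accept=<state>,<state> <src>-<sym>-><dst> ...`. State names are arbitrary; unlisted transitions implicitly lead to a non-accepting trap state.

Track partial matches of the forbidden pattern `aa`. State q2 is a dead state reached once `aa` has occurred; every other state accepts. q0 means no part of `aa` is currently matched.
3 states suffice.
        a   b  
>* q0   q1  q0 
 * q1   q2  q0 
   q2   q2  q2 
(> = start, * = accepting)

start=q0 accept=q0,q1 q0-a->q1 q0-b->q0 q1-a->q2 q1-b->q0 q2-a->q2 q2-b->q2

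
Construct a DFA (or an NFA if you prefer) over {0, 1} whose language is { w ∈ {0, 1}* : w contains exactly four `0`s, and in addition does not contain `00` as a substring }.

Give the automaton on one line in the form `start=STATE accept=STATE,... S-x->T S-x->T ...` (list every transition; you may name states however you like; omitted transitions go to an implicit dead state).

Handle the two conditions separately and then intersect. The first has 6 states tracking the count of `0`s, saturating at 5; the second has 3 states tracking partial matches of the forbidden pattern `00`. A product state is a pair (one from each), accepting exactly when both do. Equivalent product states are then merged.
9 states suffice.
        0   1  
>  q0   q1  q0 
   q1   q2  q3 
   q2   q2  q2 
   q3   q4  q3 
   q4   q2  q5 
   q5   q6  q5 
   q6   q2  q7 
   q7   q8  q7 
 * q8   q2  q8 
(> = start, * = accepting)

start=q0 accept=q8 q0-0->q1 q0-1->q0 q1-0->q2 q1-1->q3 q2-0->q2 q2-1->q2 q3-0->q4 q3-1->q3 q4-0->q2 q4-1->q5 q5-0->q6 q5-1->q5 q6-0->q2 q6-1->q7 q7-0->q8 q7-1->q7 q8-0->q2 q8-1->q8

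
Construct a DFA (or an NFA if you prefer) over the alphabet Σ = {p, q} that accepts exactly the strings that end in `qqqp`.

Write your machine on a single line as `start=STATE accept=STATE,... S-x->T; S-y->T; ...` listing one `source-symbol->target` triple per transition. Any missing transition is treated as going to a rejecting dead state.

Let each state record the length of the longest suffix of the input read so far that is also a prefix of `qqqp`. S1 means the last symbol is `q`; S2 means the last 2 symbols are `qq`; S3 means the last 3 symbols are `qqq`; S4 means the last 4 symbols are `qqqp`. Accept only at S4, where the string currently ends in `qqqp`.
With 5 states:
        p   q  
>  S0   S0  S1 
   S1   S0  S2 
   S2   S0  S3 
   S3   S4  S3 
 * S4   S0  S1 
(> = start, * = accepting)

start=S0; accept=S4; S0-p->S0; S0-q->S1; S1-p->S0; S1-q->S2; S2-p->S0; S2-q->S3; S3-p->S4; S3-q->S3; S4-p->S0; S4-q->S1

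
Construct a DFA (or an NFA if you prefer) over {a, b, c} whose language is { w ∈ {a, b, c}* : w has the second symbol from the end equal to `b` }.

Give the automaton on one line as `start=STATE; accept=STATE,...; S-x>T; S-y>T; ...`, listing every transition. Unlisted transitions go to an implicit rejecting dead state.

Because acceptance depends on a position counted from the end, the machine has to buffer the most recent 2 symbols. Make each state the string of the last up-to-2 symbols read; on input `x` shift the window left and append `x`. Accept when the buffered window has length 2 and begins with `b`.
13 states suffice.
          a    b    c  
>  q0     q1   q2   q3 
   q1     q4   q5   q6 
   q2     q7   q8   q9 
   q3    q10  q11  q12 
   q4     q4   q5   q6 
   q5     q7   q8   q9 
   q6    q10  q11  q12 
 * q7     q4   q5   q6 
 * q8     q7   q8   q9 
 * q9    q10  q11  q12 
   q10    q4   q5   q6 
   q11    q7   q8   q9 
   q12   q10  q11  q12 
(> = start, * = accepting)

start=q0; accept=q7,q8,q9; q0-a>q1; q0-b>q2; q0-c>q3; q1-a>q4; q1-b>q5; q1-c>q6; q2-a>q7; q2-b>q8; q2-c>q9; q3-a>q10; q3-b>q11; q3-c>q12; q4-a>q4; q4-b>q5; q4-c>q6; q5-a>q7; q5-b>q8; q5-c>q9; q6-a>q10; q6-b>q11; q6-c>q12; q7-a>q4; q7-b>q5; q7-c>q6; q8-a>q7; q8-b>q8; q8-c>q9; q9-a>q10; q9-b>q11; q9-c>q12; q10-a>q4; q10-b>q5; q10-c>q6; q11-a>q7; q11-b>q8; q11-c>q9; q12-a>q10; q12-b>q11; q12-c>q12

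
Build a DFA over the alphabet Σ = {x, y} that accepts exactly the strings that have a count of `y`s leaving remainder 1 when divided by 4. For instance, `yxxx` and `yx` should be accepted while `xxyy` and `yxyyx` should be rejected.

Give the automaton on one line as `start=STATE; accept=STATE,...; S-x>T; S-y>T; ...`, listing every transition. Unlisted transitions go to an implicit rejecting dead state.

Keep the running count of `y`s modulo 4: each `y` advances along the cycle q0 → q1 → q2 → q3 → q0 while other symbols loop. Accept at q1.
A 4-state machine:
        x   y  
>  q0   q0  q1 
 * q1   q1  q2 
   q2   q2  q3 
   q3   q3  q0 
(> = start, * = accepting)

start=q0; accept=q1; q0-x>q0; q0-y>q1; q1-x>q1; q1-y>q2; q2-x>q2; q2-y>q3; q3-x>q3; q3-y>q0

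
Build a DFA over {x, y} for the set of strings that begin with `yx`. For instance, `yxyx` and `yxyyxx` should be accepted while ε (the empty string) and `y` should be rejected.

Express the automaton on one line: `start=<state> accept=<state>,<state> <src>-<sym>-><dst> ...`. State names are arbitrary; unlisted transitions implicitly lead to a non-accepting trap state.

start=S0 accept=S2 S0-x->S3 S0-y->S1 S1-x->S2 S1-y->S3 S2-x->S2 S2-y->S2 S3-x->S3 S3-y->S3

Check the first 2 symbols one by one: S0 through S1 record how many have matched `yx` so far; any wrong symbol goes to the dead state S3. After all 2 match we enter the accepting sink S2.
With 4 states:
        x   y  
>  S0   S3  S1 
   S1   S2  S3 
 * S2   S2  S2 
   S3   S3  S3 
(> = start, * = accepting)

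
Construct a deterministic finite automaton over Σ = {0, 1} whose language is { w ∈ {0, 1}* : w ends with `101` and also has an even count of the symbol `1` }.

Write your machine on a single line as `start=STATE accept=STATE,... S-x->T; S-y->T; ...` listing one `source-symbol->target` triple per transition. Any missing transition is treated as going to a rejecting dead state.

Build one automaton per condition and run them in lockstep. The first has 4 states tracking how much of the suffix `101` has currently been matched; the second has 2 states tracking the count of `1`s modulo 2. A product state is a pair (one from each), accepting exactly when both do. Equivalent product states are then merged.
With 5 states:
        0   1  
>  q0   q0  q1 
   q1   q2  q0 
   q2   q3  q4 
   q3   q3  q0 
 * q4   q0  q1 
(> = start, * = accepting)

start=q0; accept=q4; q0-0->q0; q0-1->q1; q1-0->q2; q1-1->q0; q2-0->q3; q2-1->q4; q3-0->q3; q3-1->q0; q4-0->q0; q4-1->q1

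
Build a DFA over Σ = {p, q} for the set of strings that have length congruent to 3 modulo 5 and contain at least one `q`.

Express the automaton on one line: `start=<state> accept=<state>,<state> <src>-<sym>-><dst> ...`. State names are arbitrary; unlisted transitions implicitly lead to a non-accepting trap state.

Run two small machines in parallel and take their product. The first has 5 states tracking the input length modulo 5; the second has 3 states tracking the count of `q`s, saturating at 2. A product state is a pair (one from each), accepting exactly when both do. After merging equivalent states the machine shrinks.
A 10-state machine:
        p   q  
>  S0   S1  S2 
   S1   S3  S4 
   S2   S4  S4 
   S3   S5  S6 
   S4   S6  S6 
   S5   S7  S8 
 * S6   S8  S8 
   S7   S0  S9 
   S8   S9  S9 
   S9   S2  S2 
(> = start, * = accepting)

start=S0 accept=S6 S0-p->S1 S0-q->S2 S1-p->S3 S1-q->S4 S2-p->S4 S2-q->S4 S3-p->S5 S3-q->S6 S4-p->S6 S4-q->S6 S5-p->S7 S5-q->S8 S6-p->S8 S6-q->S8 S7-p->S0 S7-q->S9 S8-p->S9 S8-q->S9 S9-p->S2 S9-q->S2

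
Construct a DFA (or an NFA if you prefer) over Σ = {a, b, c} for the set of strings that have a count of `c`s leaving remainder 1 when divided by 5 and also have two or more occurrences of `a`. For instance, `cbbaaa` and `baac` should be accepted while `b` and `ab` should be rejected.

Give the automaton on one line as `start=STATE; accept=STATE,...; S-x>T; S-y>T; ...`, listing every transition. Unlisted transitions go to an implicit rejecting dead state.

Run two small machines in parallel and take their product. One (5 states) tracks the count of `c`s modulo 5; the other (4 states) tracks the count of `a`s, saturating at 3. Each combined state is a pair, one component from each; accept when both components accept.
          a    b    c  
>  q0     q1   q0   q2 
   q1     q3   q1   q4 
   q2     q4   q2   q5 
   q3     q6   q3   q7 
   q4     q7   q4   q8 
   q5     q8   q5   q9 
   q6     q6   q6  q10 
 * q7    q10   q7  q11 
   q8    q11   q8  q12 
   q9    q12   q9  q13 
 * q10   q10  q10  q14 
   q11   q14  q11  q15 
   q12   q15  q12  q16 
   q13   q16  q13   q0 
   q14   q14  q14  q17 
   q15   q17  q15  q18 
   q16   q18  q16   q1 
   q17   q17  q17  q19 
   q18   q19  q18   q3 
   q19   q19  q19   q6 
(> = start, * = accepting)

start=q0; accept=q7,q10; q0-a>q1; q0-b>q0; q0-c>q2; q1-a>q3; q1-b>q1; q1-c>q4; q2-a>q4; q2-b>q2; q2-c>q5; q3-a>q6; q3-b>q3; q3-c>q7; q4-a>q7; q4-b>q4; q4-c>q8; q5-a>q8; q5-b>q5; q5-c>q9; q6-a>q6; q6-b>q6; q6-c>q10; q7-a>q10; q7-b>q7; q7-c>q11; q8-a>q11; q8-b>q8; q8-c>q12; q9-a>q12; q9-b>q9; q9-c>q13; q10-a>q10; q10-b>q10; q10-c>q14; q11-a>q14; q11-b>q11; q11-c>q15; q12-a>q15; q12-b>q12; q12-c>q16; q13-a>q16; q13-b>q13; q13-c>q0; q14-a>q14; q14-b>q14; q14-c>q17; q15-a>q17; q15-b>q15; q15-c>q18; q16-a>q18; q16-b>q16; q16-c>q1; q17-a>q17; q17-b>q17; q17-c>q19; q18-a>q19; q18-b>q18; q18-c>q3; q19-a>q19; q19-b>q19; q19-c>q6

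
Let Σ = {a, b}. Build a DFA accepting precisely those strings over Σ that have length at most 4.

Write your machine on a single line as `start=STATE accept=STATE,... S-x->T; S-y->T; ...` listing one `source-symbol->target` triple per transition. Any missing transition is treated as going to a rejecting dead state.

start=S0; accept=S0,S1,S2,S3,S4; S0-a->S1; S0-b->S1; S1-a->S2; S1-b->S2; S2-a->S3; S2-b->S3; S3-a->S4; S3-b->S4; S4-a->S5; S4-b->S5; S5-a->S5; S5-b->S5

We only need to distinguish lengths 0, 1, …, 4, and '>4'. Chain S0 → S1 → S2 → S3 → S4 → S5 on every symbol, with S5 looping. Accepting states: {S0, S1, S2, S3, S4}.
A 6-state machine:
        a   b  
>* S0   S1  S1 
 * S1   S2  S2 
 * S2   S3  S3 
 * S3   S4  S4 
 * S4   S5  S5 
   S5   S5  S5 
(> = start, * = accepting)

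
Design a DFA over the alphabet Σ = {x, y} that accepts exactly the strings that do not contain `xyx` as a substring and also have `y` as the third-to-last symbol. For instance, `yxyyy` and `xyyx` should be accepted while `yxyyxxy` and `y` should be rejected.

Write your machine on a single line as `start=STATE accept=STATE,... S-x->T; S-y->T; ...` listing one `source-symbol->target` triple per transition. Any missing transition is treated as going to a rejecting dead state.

start=q0; accept=q11,q12,q13,q14; q0-x->q1; q0-y->q2; q1-x->q3; q1-y->q4; q2-x->q5; q2-y->q6; q3-x->q7; q3-y->q8; q4-x->q9; q4-y->q10; q5-x->q11; q5-y->q12; q6-x->q13; q6-y->q14; q7-x->q7; q7-y->q8; q8-x->q9; q8-y->q10; q9-x->q15; q9-y->q16; q10-x->q13; q10-y->q14; q11-x->q7; q11-y->q8; q12-x->q9; q12-y->q10; q13-x->q11; q13-y->q12; q14-x->q13; q14-y->q14; q15-x->q17; q15-y->q18; q16-x->q9; q16-y->q19; q17-x->q17; q17-y->q18; q18-x->q9; q18-y->q19; q19-x->q20; q19-y->q21; q20-x->q15; q20-y->q16; q21-x->q20; q21-y->q21

Handle the two conditions separately and then intersect. The first has 4 states tracking partial matches of the forbidden pattern `xyx`; the second has 15 states tracking the last 3 symbols read. A product state is a pair (one from each), accepting exactly when both do.
          x    y  
>  q0     q1   q2 
   q1     q3   q4 
   q2     q5   q6 
   q3     q7   q8 
   q4     q9  q10 
   q5    q11  q12 
   q6    q13  q14 
   q7     q7   q8 
   q8     q9  q10 
   q9    q15  q16 
   q10   q13  q14 
 * q11    q7   q8 
 * q12    q9  q10 
 * q13   q11  q12 
 * q14   q13  q14 
   q15   q17  q18 
   q16    q9  q19 
   q17   q17  q18 
   q18    q9  q19 
   q19   q20  q21 
   q20   q15  q16 
   q21   q20  q21 
(> = start, * = accepting)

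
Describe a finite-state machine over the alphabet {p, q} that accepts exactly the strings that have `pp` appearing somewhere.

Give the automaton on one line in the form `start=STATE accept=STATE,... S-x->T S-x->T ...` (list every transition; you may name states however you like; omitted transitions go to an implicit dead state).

start=s0 accept=s2 s0-p->s1 s0-q->s0 s1-p->s2 s1-q->s0 s2-p->s2 s2-q->s2

States s0..s1 record the length of the longest prefix of `pp` that matches the current input suffix. Reaching s2 means `pp` has been seen, and we stay there forever. Accept from s2.
A 3-state machine:
        p   q  
>  s0   s1  s0 
   s1   s2  s0 
 * s2   s2  s2 
(> = start, * = accepting)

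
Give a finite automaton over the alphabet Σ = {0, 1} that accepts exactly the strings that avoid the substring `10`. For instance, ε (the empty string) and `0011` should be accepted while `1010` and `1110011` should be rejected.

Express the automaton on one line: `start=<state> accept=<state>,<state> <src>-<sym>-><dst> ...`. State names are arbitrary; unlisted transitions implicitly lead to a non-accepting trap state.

start=S0 accept=S0,S1 S0-0->S0 S0-1->S1 S1-0->S2 S1-1->S1 S2-0->S2 S2-1->S2

This is the complement of 'contains `10`'. Use the same substring-matching states — S0 through S2 holding how much of `10` has just been matched — but flip the accepting set: everything except the trap S2 accepts.
        0   1  
>* S0   S0  S1 
 * S1   S2  S1 
   S2   S2  S2 
(> = start, * = accepting)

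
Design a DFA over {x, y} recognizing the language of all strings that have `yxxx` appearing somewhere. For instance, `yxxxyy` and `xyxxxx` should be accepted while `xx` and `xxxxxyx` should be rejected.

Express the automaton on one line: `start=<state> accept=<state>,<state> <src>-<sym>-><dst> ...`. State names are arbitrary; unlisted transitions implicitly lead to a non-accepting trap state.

States q0..q3 record the length of the longest prefix of `yxxx` that matches the current input suffix. Reaching q4 means `yxxx` has been seen, and we stay there forever. Accept from q4.
A 5-state machine:
        x   y  
>  q0   q0  q1 
   q1   q2  q1 
   q2   q3  q1 
   q3   q4  q1 
 * q4   q4  q4 
(> = start, * = accepting)

start=q0 accept=q4 q0-x->q0 q0-y->q1 q1-x->q2 q1-y->q1 q2-x->q3 q2-y->q1 q3-x->q4 q3-y->q1 q4-x->q4 q4-y->q4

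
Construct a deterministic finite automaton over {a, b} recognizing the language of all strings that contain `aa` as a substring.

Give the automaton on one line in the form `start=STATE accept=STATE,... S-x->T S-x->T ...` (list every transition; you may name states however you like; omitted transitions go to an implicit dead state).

Track how much of `aa` has been matched so far: state q0 is no progress, q2 is the absorbing accept state reached once `aa` has occurred. Intermediate states record partial matches; on a mismatch, fall back to the longest reusable overlap.
With 3 states:
        a   b  
>  q0   q1  q0 
   q1   q2  q0 
 * q2   q2  q2 
(> = start, * = accepting)

start=q0 accept=q2 q0-a->q1 q0-b->q0 q1-a->q2 q1-b->q0 q2-a->q2 q2-b->q2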